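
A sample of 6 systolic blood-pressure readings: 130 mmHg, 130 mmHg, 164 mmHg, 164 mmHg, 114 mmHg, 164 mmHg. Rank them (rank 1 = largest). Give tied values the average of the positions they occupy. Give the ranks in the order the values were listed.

4.5, 4.5, 2, 2, 6, 2

Sorted (descending): 164, 164, 164, 130, 130, 114
The 3 values of 164 occupy positions 1–3 → average rank 2.
The 2 values of 130 occupy positions 4–5 → average rank (4+5)/2 = 4.5.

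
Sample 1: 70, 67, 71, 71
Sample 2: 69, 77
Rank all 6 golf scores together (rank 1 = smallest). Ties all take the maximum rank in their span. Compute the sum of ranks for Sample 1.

14

Sorted (ascending): 67, 69, 70, 71, 71, 77
The 2 values of 71 occupy positions 4–5 → each gets rank 5.
Sample 1 values → pooled ranks: 70→3, 67→1, 71→5, 71→5
Rank sum = 3 + 1 + 5 + 5 = 14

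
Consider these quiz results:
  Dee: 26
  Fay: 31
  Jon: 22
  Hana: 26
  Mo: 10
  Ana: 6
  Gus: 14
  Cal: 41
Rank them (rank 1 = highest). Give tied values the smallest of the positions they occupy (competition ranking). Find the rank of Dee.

Sorted (descending): 41, 31, 26, 26, 22, 14, 10, 6
The 2 values of 26 occupy positions 3–4 → each gets rank 3.
Dee has value 26 → rank 3.

3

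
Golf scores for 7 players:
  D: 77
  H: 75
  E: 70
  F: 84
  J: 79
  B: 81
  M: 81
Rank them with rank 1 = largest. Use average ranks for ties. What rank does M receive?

Sorted (descending): 84, 81, 81, 79, 77, 75, 70
The 2 values of 81 occupy positions 2–3 → average rank (2+3)/2 = 2.5.
M has value 81 → rank 2.5.

2.5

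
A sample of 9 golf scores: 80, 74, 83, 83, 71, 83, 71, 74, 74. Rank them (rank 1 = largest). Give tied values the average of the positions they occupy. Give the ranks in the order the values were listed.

4, 6, 2, 2, 8.5, 2, 8.5, 6, 6

Sorted (descending): 83, 83, 83, 80, 74, 74, 74, 71, 71
The 3 values of 83 occupy positions 1–3 → average rank 2.
The 3 values of 74 occupy positions 5–7 → average rank 6.
The 2 values of 71 occupy positions 8–9 → average rank (8+9)/2 = 8.5.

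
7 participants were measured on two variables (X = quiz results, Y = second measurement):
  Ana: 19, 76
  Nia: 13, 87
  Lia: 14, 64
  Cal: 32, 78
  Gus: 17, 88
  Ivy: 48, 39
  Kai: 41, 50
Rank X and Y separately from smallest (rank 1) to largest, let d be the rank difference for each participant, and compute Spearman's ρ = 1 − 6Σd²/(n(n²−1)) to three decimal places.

Ranks of variable 1: 4, 1, 2, 5, 3, 7, 6
Ranks of variable 2: 4, 6, 3, 5, 7, 1, 2
d = r₁ − r₂: 0, -5, -1, 0, -4, 6, 4
d²: 0, 25, 1, 0, 16, 36, 16; Σd² = 94
ρ = 1 − 6·94/(7·48) = 1 − 564/336 = -0.679

-0.679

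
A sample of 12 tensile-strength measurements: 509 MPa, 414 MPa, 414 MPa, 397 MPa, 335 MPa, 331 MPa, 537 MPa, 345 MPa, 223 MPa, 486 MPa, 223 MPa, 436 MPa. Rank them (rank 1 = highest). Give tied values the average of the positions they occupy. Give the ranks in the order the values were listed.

Sorted (descending): 537, 509, 486, 436, 414, 414, 397, 345, 335, 331, 223, 223
The 2 values of 414 occupy positions 5–6 → average rank (5+6)/2 = 5.5.
The 2 values of 223 occupy positions 11–12 → average rank (11+12)/2 = 11.5.

2, 5.5, 5.5, 7, 9, 10, 1, 8, 11.5, 3, 11.5, 4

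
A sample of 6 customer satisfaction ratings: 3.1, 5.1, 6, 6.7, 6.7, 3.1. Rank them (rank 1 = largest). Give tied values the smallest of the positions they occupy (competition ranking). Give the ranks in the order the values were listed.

Sorted (descending): 6.7, 6.7, 6, 5.1, 3.1, 3.1
The 2 values of 6.7 occupy positions 1–2 → each gets rank 1.
The 2 values of 3.1 occupy positions 5–6 → each gets rank 5.

5, 4, 3, 1, 1, 5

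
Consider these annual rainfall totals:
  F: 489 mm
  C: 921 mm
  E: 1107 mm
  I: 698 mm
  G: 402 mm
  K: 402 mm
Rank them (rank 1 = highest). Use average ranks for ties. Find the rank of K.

5.5

Sorted (descending): 1107, 921, 698, 489, 402, 402
The 2 values of 402 occupy positions 5–6 → average rank (5+6)/2 = 5.5.
K has value 402 mm → rank 5.5.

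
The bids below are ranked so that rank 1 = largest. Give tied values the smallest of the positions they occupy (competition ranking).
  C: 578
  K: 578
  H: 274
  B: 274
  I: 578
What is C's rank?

Sorted (descending): 578, 578, 578, 274, 274
The 3 values of 578 occupy positions 1–3 → each gets rank 1.
The 2 values of 274 occupy positions 4–5 → each gets rank 4.
C has value 578 → rank 1.

1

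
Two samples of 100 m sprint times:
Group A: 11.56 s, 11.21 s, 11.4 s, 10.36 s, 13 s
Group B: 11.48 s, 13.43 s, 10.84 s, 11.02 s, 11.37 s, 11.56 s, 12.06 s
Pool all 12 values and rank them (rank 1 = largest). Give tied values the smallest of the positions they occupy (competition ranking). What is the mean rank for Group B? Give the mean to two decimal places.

6.14

Sorted (descending): 13.43, 13, 12.06, 11.56, 11.56, 11.48, 11.4, 11.37, 11.21, 11.02, 10.84, 10.36
The 2 values of 11.56 occupy positions 4–5 → each gets rank 4.
Group B values → pooled ranks: 11.48→6, 13.43→1, 10.84→11, 11.02→10, 11.37→8, 11.56→4, 12.06→3
Mean rank = (6 + 1 + 11 + 10 + 8 + 4 + 3) / 7 = 6.14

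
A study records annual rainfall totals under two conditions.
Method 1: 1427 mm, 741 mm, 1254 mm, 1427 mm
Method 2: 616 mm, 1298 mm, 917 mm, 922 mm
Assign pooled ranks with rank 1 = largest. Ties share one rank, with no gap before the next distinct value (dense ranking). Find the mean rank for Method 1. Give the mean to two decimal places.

2.75

Sorted (descending): 1427, 1427, 1298, 1254, 922, 917, 741, 616
The 2 values of 1427 share dense rank 1.
Remaining distinct values take the next consecutive integers.
Method 1 values → pooled ranks: 1427→1, 741→6, 1254→3, 1427→1
Mean rank = (1 + 6 + 3 + 1) / 4 = 2.75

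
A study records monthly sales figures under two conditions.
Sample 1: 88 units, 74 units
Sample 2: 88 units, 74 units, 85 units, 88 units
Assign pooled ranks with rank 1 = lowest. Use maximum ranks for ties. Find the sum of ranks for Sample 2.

Sorted (ascending): 74, 74, 85, 88, 88, 88
The 2 values of 74 occupy positions 1–2 → each gets rank 2.
The 3 values of 88 occupy positions 4–6 → each gets rank 6.
Sample 2 values → pooled ranks: 88→6, 74→2, 85→3, 88→6
Rank sum = 6 + 2 + 3 + 6 = 17

17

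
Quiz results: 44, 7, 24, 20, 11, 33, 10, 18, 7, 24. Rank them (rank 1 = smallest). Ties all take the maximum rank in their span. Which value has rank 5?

18

Sorted (ascending): 7, 7, 10, 11, 18, 20, 24, 24, 33, 44
The 2 values of 7 occupy positions 1–2 → each gets rank 2.
The 2 values of 24 occupy positions 7–8 → each gets rank 8.
Rank 5 → value 18.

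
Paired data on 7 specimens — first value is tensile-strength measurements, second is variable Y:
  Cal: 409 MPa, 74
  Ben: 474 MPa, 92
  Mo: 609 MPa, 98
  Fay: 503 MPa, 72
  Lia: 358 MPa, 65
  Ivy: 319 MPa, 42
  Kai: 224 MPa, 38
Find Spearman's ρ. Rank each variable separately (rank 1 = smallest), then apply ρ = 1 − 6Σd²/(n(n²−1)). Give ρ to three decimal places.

0.893

Ranks of variable 1: 4, 5, 7, 6, 3, 2, 1
Ranks of variable 2: 5, 6, 7, 4, 3, 2, 1
d = r₁ − r₂: -1, -1, 0, 2, 0, 0, 0
d²: 1, 1, 0, 4, 0, 0, 0; Σd² = 6
ρ = 1 − 6·6/(7·48) = 1 − 36/336 = 0.893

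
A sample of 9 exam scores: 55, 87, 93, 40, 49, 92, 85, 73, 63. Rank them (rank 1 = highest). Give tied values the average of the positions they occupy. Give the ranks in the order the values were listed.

7, 3, 1, 9, 8, 2, 4, 5, 6

Sorted (descending): 93, 92, 87, 85, 73, 63, 55, 49, 40
No ties — each value takes its position as its rank.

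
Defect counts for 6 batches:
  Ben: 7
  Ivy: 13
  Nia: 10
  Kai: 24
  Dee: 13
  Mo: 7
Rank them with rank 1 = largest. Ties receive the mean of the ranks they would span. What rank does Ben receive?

Sorted (descending): 24, 13, 13, 10, 7, 7
The 2 values of 13 occupy positions 2–3 → average rank (2+3)/2 = 2.5.
The 2 values of 7 occupy positions 5–6 → average rank (5+6)/2 = 5.5.
Ben has value 7 → rank 5.5.

5.5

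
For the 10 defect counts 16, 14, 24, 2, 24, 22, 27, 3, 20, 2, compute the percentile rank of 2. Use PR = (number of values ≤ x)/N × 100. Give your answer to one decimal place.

N = 10.
Strictly below 2: 0. Equal to 2: 2.
PR = 2/10 × 100 = 20.0

20.0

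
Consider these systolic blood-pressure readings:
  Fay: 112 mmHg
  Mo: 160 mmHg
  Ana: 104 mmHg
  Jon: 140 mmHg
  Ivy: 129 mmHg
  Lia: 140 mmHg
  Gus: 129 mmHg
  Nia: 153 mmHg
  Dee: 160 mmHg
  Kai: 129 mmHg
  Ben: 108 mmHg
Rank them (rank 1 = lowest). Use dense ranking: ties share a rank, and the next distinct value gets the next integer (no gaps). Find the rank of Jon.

Sorted (ascending): 104, 108, 112, 129, 129, 129, 140, 140, 153, 160, 160
The 3 values of 129 share dense rank 4.
The 2 values of 140 share dense rank 5.
The 2 values of 160 share dense rank 7.
Remaining distinct values take the next consecutive integers.
Jon has value 140 mmHg → rank 5.

5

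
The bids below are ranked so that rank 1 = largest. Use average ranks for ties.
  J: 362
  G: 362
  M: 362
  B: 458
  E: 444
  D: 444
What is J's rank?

5

Sorted (descending): 458, 444, 444, 362, 362, 362
The 2 values of 444 occupy positions 2–3 → average rank (2+3)/2 = 2.5.
The 3 values of 362 occupy positions 4–6 → average rank 5.
J has value 362 → rank 5.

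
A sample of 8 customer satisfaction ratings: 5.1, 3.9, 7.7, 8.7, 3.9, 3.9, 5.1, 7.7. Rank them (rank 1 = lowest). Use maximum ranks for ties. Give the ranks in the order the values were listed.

Sorted (ascending): 3.9, 3.9, 3.9, 5.1, 5.1, 7.7, 7.7, 8.7
The 3 values of 3.9 occupy positions 1–3 → each gets rank 3.
The 2 values of 5.1 occupy positions 4–5 → each gets rank 5.
The 2 values of 7.7 occupy positions 6–7 → each gets rank 7.

5, 3, 7, 8, 3, 3, 5, 7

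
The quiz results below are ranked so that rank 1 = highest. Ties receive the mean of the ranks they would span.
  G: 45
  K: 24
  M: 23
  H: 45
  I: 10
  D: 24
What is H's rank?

1.5

Sorted (descending): 45, 45, 24, 24, 23, 10
The 2 values of 45 occupy positions 1–2 → average rank (1+2)/2 = 1.5.
The 2 values of 24 occupy positions 3–4 → average rank (3+4)/2 = 3.5.
H has value 45 → rank 1.5.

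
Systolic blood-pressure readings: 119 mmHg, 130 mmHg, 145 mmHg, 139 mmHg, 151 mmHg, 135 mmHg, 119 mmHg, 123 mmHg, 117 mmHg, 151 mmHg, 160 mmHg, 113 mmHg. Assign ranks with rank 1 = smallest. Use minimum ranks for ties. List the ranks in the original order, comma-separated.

Sorted (ascending): 113, 117, 119, 119, 123, 130, 135, 139, 145, 151, 151, 160
The 2 values of 119 occupy positions 3–4 → each gets rank 3.
The 2 values of 151 occupy positions 10–11 → each gets rank 10.

3, 6, 9, 8, 10, 7, 3, 5, 2, 10, 12, 1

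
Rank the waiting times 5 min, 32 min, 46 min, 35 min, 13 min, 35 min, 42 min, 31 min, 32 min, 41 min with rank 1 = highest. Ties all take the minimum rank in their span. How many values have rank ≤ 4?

Sorted (descending): 46, 42, 41, 35, 35, 32, 32, 31, 13, 5
The 2 values of 35 occupy positions 4–5 → each gets rank 4.
The 2 values of 32 occupy positions 6–7 → each gets rank 6.
Ranks ≤ 4: {1, 2, 3, 4, 4} → 5 values.

5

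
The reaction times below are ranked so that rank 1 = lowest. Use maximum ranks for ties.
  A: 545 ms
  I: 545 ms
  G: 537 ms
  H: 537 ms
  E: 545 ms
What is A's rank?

Sorted (ascending): 537, 537, 545, 545, 545
The 2 values of 537 occupy positions 1–2 → each gets rank 2.
The 3 values of 545 occupy positions 3–5 → each gets rank 5.
A has value 545 ms → rank 5.

5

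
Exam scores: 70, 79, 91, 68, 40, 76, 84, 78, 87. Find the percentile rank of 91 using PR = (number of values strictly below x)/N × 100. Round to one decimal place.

88.9

N = 9.
Strictly below 91: 8. Equal to 91: 1.
PR = 8/9 × 100 = 88.9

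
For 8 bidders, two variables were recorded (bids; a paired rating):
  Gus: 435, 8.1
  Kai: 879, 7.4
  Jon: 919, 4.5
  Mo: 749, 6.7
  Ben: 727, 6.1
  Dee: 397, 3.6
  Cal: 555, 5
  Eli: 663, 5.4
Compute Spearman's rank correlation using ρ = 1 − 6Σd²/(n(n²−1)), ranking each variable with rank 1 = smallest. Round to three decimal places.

0.143

Ranks of variable 1: 2, 7, 8, 6, 5, 1, 3, 4
Ranks of variable 2: 8, 7, 2, 6, 5, 1, 3, 4
d = r₁ − r₂: -6, 0, 6, 0, 0, 0, 0, 0
d²: 36, 0, 36, 0, 0, 0, 0, 0; Σd² = 72
ρ = 1 − 6·72/(8·63) = 1 − 432/504 = 0.143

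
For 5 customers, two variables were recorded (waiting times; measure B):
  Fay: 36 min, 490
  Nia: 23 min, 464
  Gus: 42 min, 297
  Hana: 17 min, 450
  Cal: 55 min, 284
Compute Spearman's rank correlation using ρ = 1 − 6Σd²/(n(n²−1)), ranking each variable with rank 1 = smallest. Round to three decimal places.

-0.600

Ranks of variable 1: 3, 2, 4, 1, 5
Ranks of variable 2: 5, 4, 2, 3, 1
d = r₁ − r₂: -2, -2, 2, -2, 4
d²: 4, 4, 4, 4, 16; Σd² = 32
ρ = 1 − 6·32/(5·24) = 1 − 192/120 = -0.600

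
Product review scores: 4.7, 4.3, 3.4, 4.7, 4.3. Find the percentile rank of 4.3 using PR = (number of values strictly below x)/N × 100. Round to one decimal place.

20.0

N = 5.
Strictly below 4.3: 1. Equal to 4.3: 2.
PR = 1/5 × 100 = 20.0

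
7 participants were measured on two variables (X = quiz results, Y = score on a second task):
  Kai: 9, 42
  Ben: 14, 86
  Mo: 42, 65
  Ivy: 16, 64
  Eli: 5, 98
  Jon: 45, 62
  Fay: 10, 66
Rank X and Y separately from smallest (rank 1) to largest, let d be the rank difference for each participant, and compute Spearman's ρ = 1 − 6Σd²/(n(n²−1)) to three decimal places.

-0.393

Ranks of variable 1: 2, 4, 6, 5, 1, 7, 3
Ranks of variable 2: 1, 6, 4, 3, 7, 2, 5
d = r₁ − r₂: 1, -2, 2, 2, -6, 5, -2
d²: 1, 4, 4, 4, 36, 25, 4; Σd² = 78
ρ = 1 − 6·78/(7·48) = 1 − 468/336 = -0.393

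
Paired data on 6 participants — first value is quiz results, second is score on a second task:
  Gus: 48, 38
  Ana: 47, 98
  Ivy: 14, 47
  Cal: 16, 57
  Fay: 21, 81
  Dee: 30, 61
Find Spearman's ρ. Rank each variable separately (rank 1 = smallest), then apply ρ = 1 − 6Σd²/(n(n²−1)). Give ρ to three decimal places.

Ranks of variable 1: 6, 5, 1, 2, 3, 4
Ranks of variable 2: 1, 6, 2, 3, 5, 4
d = r₁ − r₂: 5, -1, -1, -1, -2, 0
d²: 25, 1, 1, 1, 4, 0; Σd² = 32
ρ = 1 − 6·32/(6·35) = 1 − 192/210 = 0.086

0.086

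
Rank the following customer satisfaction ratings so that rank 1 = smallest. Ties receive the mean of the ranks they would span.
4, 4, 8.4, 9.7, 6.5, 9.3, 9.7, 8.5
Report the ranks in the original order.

Sorted (ascending): 4, 4, 6.5, 8.4, 8.5, 9.3, 9.7, 9.7
The 2 values of 4 occupy positions 1–2 → average rank (1+2)/2 = 1.5.
The 2 values of 9.7 occupy positions 7–8 → average rank (7+8)/2 = 7.5.

1.5, 1.5, 4, 7.5, 3, 6, 7.5, 5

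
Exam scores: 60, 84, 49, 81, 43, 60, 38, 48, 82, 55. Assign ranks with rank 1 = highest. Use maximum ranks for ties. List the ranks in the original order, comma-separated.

5, 1, 7, 3, 9, 5, 10, 8, 2, 6

Sorted (descending): 84, 82, 81, 60, 60, 55, 49, 48, 43, 38
The 2 values of 60 occupy positions 4–5 → each gets rank 5.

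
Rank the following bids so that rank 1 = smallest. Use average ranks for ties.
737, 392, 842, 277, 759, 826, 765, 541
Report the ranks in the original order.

Sorted (ascending): 277, 392, 541, 737, 759, 765, 826, 842
No ties — each value takes its position as its rank.

4, 2, 8, 1, 5, 7, 6, 3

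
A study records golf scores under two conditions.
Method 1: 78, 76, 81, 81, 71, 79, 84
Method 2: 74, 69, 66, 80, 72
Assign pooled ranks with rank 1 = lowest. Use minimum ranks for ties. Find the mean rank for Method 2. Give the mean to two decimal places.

4.20

Sorted (ascending): 66, 69, 71, 72, 74, 76, 78, 79, 80, 81, 81, 84
The 2 values of 81 occupy positions 10–11 → each gets rank 10.
Method 2 values → pooled ranks: 74→5, 69→2, 66→1, 80→9, 72→4
Mean rank = (5 + 2 + 1 + 9 + 4) / 5 = 4.20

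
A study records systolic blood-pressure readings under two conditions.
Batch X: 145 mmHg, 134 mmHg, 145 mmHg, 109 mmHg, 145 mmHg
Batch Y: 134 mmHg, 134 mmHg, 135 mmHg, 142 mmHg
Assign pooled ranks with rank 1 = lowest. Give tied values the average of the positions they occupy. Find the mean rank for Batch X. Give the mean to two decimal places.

5.60

Sorted (ascending): 109, 134, 134, 134, 135, 142, 145, 145, 145
The 3 values of 134 occupy positions 2–4 → average rank 3.
The 3 values of 145 occupy positions 7–9 → average rank 8.
Batch X values → pooled ranks: 145→8, 134→3, 145→8, 109→1, 145→8
Mean rank = (8 + 3 + 8 + 1 + 8) / 5 = 5.60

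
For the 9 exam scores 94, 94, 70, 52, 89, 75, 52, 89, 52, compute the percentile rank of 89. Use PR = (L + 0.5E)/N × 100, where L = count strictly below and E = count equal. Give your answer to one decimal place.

66.7

N = 9.
Strictly below 89: 5. Equal to 89: 2.
PR = (5 + 0.5·2)/9 × 100 = 66.7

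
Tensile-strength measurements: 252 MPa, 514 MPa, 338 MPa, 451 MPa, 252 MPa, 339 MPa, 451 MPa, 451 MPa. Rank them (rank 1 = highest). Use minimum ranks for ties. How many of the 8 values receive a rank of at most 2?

4

Sorted (descending): 514, 451, 451, 451, 339, 338, 252, 252
The 3 values of 451 occupy positions 2–4 → each gets rank 2.
The 2 values of 252 occupy positions 7–8 → each gets rank 7.
Ranks ≤ 2: {1, 2, 2, 2} → 4 values.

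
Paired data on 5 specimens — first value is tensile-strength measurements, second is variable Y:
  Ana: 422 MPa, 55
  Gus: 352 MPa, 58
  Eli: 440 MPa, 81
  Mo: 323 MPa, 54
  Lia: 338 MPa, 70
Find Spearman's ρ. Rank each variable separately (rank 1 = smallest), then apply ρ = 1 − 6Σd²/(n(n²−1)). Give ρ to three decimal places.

0.600

Ranks of variable 1: 4, 3, 5, 1, 2
Ranks of variable 2: 2, 3, 5, 1, 4
d = r₁ − r₂: 2, 0, 0, 0, -2
d²: 4, 0, 0, 0, 4; Σd² = 8
ρ = 1 − 6·8/(5·24) = 1 − 48/120 = 0.600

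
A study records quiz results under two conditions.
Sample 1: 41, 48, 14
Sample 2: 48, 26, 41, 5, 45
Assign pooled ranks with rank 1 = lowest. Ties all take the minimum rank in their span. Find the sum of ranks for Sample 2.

Sorted (ascending): 5, 14, 26, 41, 41, 45, 48, 48
The 2 values of 41 occupy positions 4–5 → each gets rank 4.
The 2 values of 48 occupy positions 7–8 → each gets rank 7.
Sample 2 values → pooled ranks: 48→7, 26→3, 41→4, 5→1, 45→6
Rank sum = 7 + 3 + 4 + 1 + 6 = 21

21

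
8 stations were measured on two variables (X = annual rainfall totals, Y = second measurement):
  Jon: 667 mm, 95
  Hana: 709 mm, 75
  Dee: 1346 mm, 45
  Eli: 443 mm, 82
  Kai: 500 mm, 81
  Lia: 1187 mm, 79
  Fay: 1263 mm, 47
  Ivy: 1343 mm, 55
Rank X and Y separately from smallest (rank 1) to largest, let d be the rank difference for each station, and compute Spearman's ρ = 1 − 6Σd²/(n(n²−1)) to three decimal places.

Ranks of variable 1: 3, 4, 8, 1, 2, 5, 6, 7
Ranks of variable 2: 8, 4, 1, 7, 6, 5, 2, 3
d = r₁ − r₂: -5, 0, 7, -6, -4, 0, 4, 4
d²: 25, 0, 49, 36, 16, 0, 16, 16; Σd² = 158
ρ = 1 − 6·158/(8·63) = 1 − 948/504 = -0.881

-0.881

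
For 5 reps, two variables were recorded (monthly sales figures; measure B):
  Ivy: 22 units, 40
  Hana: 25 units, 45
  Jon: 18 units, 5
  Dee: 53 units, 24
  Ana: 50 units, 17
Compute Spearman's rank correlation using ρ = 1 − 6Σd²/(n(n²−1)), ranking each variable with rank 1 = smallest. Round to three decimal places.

Ranks of variable 1: 2, 3, 1, 5, 4
Ranks of variable 2: 4, 5, 1, 3, 2
d = r₁ − r₂: -2, -2, 0, 2, 2
d²: 4, 4, 0, 4, 4; Σd² = 16
ρ = 1 − 6·16/(5·24) = 1 − 96/120 = 0.200

0.200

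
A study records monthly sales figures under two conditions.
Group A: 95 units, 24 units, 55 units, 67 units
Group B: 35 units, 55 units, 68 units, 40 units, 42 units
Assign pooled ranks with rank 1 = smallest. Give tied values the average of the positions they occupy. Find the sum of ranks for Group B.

22.5

Sorted (ascending): 24, 35, 40, 42, 55, 55, 67, 68, 95
The 2 values of 55 occupy positions 5–6 → average rank (5+6)/2 = 5.5.
Group B values → pooled ranks: 35→2, 55→5.5, 68→8, 40→3, 42→4
Rank sum = 2 + 5.5 + 8 + 3 + 4 = 22.5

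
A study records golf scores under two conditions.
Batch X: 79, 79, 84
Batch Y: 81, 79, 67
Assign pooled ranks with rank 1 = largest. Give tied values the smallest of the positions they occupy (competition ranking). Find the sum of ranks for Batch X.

7

Sorted (descending): 84, 81, 79, 79, 79, 67
The 3 values of 79 occupy positions 3–5 → each gets rank 3.
Batch X values → pooled ranks: 79→3, 79→3, 84→1
Rank sum = 3 + 3 + 1 = 7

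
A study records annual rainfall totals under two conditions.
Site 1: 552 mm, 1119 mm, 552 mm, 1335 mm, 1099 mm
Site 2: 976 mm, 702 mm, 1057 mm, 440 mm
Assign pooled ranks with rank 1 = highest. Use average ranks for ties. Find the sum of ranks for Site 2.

Sorted (descending): 1335, 1119, 1099, 1057, 976, 702, 552, 552, 440
The 2 values of 552 occupy positions 7–8 → average rank (7+8)/2 = 7.5.
Site 2 values → pooled ranks: 976→5, 702→6, 1057→4, 440→9
Rank sum = 5 + 6 + 4 + 9 = 24

24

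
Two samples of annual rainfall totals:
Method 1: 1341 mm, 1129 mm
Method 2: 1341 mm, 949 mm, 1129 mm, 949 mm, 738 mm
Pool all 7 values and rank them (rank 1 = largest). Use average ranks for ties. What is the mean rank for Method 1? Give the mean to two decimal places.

2.50

Sorted (descending): 1341, 1341, 1129, 1129, 949, 949, 738
The 2 values of 1341 occupy positions 1–2 → average rank (1+2)/2 = 1.5.
The 2 values of 1129 occupy positions 3–4 → average rank (3+4)/2 = 3.5.
The 2 values of 949 occupy positions 5–6 → average rank (5+6)/2 = 5.5.
Method 1 values → pooled ranks: 1341→1.5, 1129→3.5
Mean rank = (1.5 + 3.5) / 2 = 2.50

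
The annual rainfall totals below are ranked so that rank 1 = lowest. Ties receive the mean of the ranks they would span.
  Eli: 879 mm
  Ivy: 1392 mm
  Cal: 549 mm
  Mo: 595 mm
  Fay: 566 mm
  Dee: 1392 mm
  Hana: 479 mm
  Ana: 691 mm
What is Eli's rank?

6

Sorted (ascending): 479, 549, 566, 595, 691, 879, 1392, 1392
The 2 values of 1392 occupy positions 7–8 → average rank (7+8)/2 = 7.5.
Eli has value 879 mm → rank 6.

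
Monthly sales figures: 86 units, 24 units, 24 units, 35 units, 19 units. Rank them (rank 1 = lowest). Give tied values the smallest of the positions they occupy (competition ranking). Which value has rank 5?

Sorted (ascending): 19, 24, 24, 35, 86
The 2 values of 24 occupy positions 2–3 → each gets rank 2.
Rank 5 → value 86.

86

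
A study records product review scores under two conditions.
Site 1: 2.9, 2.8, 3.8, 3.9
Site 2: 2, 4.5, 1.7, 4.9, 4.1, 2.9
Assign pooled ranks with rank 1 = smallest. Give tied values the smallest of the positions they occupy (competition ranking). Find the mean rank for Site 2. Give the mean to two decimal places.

5.67

Sorted (ascending): 1.7, 2, 2.8, 2.9, 2.9, 3.8, 3.9, 4.1, 4.5, 4.9
The 2 values of 2.9 occupy positions 4–5 → each gets rank 4.
Site 2 values → pooled ranks: 2→2, 4.5→9, 1.7→1, 4.9→10, 4.1→8, 2.9→4
Mean rank = (2 + 9 + 1 + 10 + 8 + 4) / 6 = 5.67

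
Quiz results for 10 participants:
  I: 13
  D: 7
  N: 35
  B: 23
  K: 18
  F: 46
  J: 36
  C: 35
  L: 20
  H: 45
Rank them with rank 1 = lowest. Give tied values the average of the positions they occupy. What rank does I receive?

Sorted (ascending): 7, 13, 18, 20, 23, 35, 35, 36, 45, 46
The 2 values of 35 occupy positions 6–7 → average rank (6+7)/2 = 6.5.
I has value 13 → rank 2.

2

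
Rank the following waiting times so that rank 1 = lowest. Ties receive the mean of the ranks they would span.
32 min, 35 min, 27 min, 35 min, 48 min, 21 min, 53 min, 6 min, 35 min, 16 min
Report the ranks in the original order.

Sorted (ascending): 6, 16, 21, 27, 32, 35, 35, 35, 48, 53
The 3 values of 35 occupy positions 6–8 → average rank 7.

5, 7, 4, 7, 9, 3, 10, 1, 7, 2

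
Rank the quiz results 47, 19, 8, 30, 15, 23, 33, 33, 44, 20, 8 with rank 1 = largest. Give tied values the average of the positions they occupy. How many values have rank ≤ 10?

Sorted (descending): 47, 44, 33, 33, 30, 23, 20, 19, 15, 8, 8
The 2 values of 33 occupy positions 3–4 → average rank (3+4)/2 = 3.5.
The 2 values of 8 occupy positions 10–11 → average rank (10+11)/2 = 10.5.
Ranks ≤ 10: {1, 2, 3.5, 3.5, 5, 6, 7, 8, 9} → 9 values.

9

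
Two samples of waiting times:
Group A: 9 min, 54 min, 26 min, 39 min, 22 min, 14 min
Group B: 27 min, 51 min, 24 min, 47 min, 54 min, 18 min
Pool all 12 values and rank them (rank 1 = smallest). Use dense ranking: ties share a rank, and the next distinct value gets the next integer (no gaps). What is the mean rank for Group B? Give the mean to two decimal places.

7.50

Sorted (ascending): 9, 14, 18, 22, 24, 26, 27, 39, 47, 51, 54, 54
The 2 values of 54 share dense rank 11.
Remaining distinct values take the next consecutive integers.
Group B values → pooled ranks: 27→7, 51→10, 24→5, 47→9, 54→11, 18→3
Mean rank = (7 + 10 + 5 + 9 + 11 + 3) / 6 = 7.50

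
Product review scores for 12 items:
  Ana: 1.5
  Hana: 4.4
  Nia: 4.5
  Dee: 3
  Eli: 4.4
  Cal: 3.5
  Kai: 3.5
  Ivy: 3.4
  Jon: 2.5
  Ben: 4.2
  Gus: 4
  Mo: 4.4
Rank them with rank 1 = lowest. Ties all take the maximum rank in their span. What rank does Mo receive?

Sorted (ascending): 1.5, 2.5, 3, 3.4, 3.5, 3.5, 4, 4.2, 4.4, 4.4, 4.4, 4.5
The 2 values of 3.5 occupy positions 5–6 → each gets rank 6.
The 3 values of 4.4 occupy positions 9–11 → each gets rank 11.
Mo has value 4.4 → rank 11.

11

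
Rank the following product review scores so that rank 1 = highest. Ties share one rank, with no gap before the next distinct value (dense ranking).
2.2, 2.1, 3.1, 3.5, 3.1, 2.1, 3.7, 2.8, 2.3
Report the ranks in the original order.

6, 7, 3, 2, 3, 7, 1, 4, 5

Sorted (descending): 3.7, 3.5, 3.1, 3.1, 2.8, 2.3, 2.2, 2.1, 2.1
The 2 values of 3.1 share dense rank 3.
The 2 values of 2.1 share dense rank 7.
Remaining distinct values take the next consecutive integers.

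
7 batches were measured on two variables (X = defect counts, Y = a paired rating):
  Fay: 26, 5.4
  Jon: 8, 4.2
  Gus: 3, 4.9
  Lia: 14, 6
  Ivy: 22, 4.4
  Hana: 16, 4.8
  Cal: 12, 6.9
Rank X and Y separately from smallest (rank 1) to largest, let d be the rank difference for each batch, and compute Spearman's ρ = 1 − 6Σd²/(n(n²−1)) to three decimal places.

0.036

Ranks of variable 1: 7, 2, 1, 4, 6, 5, 3
Ranks of variable 2: 5, 1, 4, 6, 2, 3, 7
d = r₁ − r₂: 2, 1, -3, -2, 4, 2, -4
d²: 4, 1, 9, 4, 16, 4, 16; Σd² = 54
ρ = 1 − 6·54/(7·48) = 1 − 324/336 = 0.036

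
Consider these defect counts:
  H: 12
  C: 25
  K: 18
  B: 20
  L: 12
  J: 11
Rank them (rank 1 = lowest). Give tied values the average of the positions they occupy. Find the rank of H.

2.5

Sorted (ascending): 11, 12, 12, 18, 20, 25
The 2 values of 12 occupy positions 2–3 → average rank (2+3)/2 = 2.5.
H has value 12 → rank 2.5.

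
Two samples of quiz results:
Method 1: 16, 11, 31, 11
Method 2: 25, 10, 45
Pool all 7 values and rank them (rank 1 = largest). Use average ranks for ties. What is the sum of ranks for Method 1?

17

Sorted (descending): 45, 31, 25, 16, 11, 11, 10
The 2 values of 11 occupy positions 5–6 → average rank (5+6)/2 = 5.5.
Method 1 values → pooled ranks: 16→4, 11→5.5, 31→2, 11→5.5
Rank sum = 4 + 5.5 + 2 + 5.5 = 17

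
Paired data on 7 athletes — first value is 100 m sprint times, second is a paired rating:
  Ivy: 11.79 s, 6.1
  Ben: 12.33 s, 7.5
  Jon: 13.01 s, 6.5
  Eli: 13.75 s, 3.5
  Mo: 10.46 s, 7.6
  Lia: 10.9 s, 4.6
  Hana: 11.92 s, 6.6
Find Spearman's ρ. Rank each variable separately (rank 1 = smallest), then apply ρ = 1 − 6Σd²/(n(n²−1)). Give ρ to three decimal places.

-0.393

Ranks of variable 1: 3, 5, 6, 7, 1, 2, 4
Ranks of variable 2: 3, 6, 4, 1, 7, 2, 5
d = r₁ − r₂: 0, -1, 2, 6, -6, 0, -1
d²: 0, 1, 4, 36, 36, 0, 1; Σd² = 78
ρ = 1 − 6·78/(7·48) = 1 − 468/336 = -0.393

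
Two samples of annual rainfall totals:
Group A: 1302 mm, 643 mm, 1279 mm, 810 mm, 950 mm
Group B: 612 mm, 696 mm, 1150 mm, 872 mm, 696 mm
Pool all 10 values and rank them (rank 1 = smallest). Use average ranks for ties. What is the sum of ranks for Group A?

33

Sorted (ascending): 612, 643, 696, 696, 810, 872, 950, 1150, 1279, 1302
The 2 values of 696 occupy positions 3–4 → average rank (3+4)/2 = 3.5.
Group A values → pooled ranks: 1302→10, 643→2, 1279→9, 810→5, 950→7
Rank sum = 10 + 2 + 9 + 5 + 7 = 33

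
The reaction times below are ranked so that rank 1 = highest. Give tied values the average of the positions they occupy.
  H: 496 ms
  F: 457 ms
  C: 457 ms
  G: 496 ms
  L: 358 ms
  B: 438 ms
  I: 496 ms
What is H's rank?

Sorted (descending): 496, 496, 496, 457, 457, 438, 358
The 3 values of 496 occupy positions 1–3 → average rank 2.
The 2 values of 457 occupy positions 4–5 → average rank (4+5)/2 = 4.5.
H has value 496 ms → rank 2.

2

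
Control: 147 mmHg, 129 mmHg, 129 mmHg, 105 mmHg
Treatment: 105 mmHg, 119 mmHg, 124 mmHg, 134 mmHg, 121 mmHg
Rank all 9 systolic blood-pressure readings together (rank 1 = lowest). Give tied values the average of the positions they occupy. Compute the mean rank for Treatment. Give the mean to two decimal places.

4.30

Sorted (ascending): 105, 105, 119, 121, 124, 129, 129, 134, 147
The 2 values of 105 occupy positions 1–2 → average rank (1+2)/2 = 1.5.
The 2 values of 129 occupy positions 6–7 → average rank (6+7)/2 = 6.5.
Treatment values → pooled ranks: 105→1.5, 119→3, 124→5, 134→8, 121→4
Mean rank = (1.5 + 3 + 5 + 8 + 4) / 5 = 4.30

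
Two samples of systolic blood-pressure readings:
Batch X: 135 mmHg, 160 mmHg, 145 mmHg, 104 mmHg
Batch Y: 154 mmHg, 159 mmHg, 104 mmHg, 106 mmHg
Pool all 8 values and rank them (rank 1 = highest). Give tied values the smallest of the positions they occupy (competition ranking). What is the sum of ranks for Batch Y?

18

Sorted (descending): 160, 159, 154, 145, 135, 106, 104, 104
The 2 values of 104 occupy positions 7–8 → each gets rank 7.
Batch Y values → pooled ranks: 154→3, 159→2, 104→7, 106→6
Rank sum = 3 + 2 + 7 + 6 = 18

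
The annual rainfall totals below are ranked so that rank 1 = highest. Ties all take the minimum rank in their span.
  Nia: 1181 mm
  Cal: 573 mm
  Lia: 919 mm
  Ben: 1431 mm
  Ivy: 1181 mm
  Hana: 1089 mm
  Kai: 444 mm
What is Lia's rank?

Sorted (descending): 1431, 1181, 1181, 1089, 919, 573, 444
The 2 values of 1181 occupy positions 2–3 → each gets rank 2.
Lia has value 919 mm → rank 5.

5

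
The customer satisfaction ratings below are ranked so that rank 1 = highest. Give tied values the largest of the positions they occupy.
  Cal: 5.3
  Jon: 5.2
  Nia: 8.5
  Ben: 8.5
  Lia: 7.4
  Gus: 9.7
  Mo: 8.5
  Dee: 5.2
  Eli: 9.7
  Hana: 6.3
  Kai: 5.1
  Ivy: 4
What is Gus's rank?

2

Sorted (descending): 9.7, 9.7, 8.5, 8.5, 8.5, 7.4, 6.3, 5.3, 5.2, 5.2, 5.1, 4
The 2 values of 9.7 occupy positions 1–2 → each gets rank 2.
The 3 values of 8.5 occupy positions 3–5 → each gets rank 5.
The 2 values of 5.2 occupy positions 9–10 → each gets rank 10.
Gus has value 9.7 → rank 2.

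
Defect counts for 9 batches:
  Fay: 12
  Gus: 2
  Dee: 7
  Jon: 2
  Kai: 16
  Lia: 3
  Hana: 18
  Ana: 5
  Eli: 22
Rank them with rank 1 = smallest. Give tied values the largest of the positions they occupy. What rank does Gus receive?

2

Sorted (ascending): 2, 2, 3, 5, 7, 12, 16, 18, 22
The 2 values of 2 occupy positions 1–2 → each gets rank 2.
Gus has value 2 → rank 2.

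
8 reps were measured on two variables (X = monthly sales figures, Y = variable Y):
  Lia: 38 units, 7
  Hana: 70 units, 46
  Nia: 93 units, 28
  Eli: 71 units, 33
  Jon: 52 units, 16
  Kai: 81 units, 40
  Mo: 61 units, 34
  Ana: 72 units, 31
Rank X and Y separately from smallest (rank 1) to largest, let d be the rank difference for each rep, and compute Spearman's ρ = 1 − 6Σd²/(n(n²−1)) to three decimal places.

0.357

Ranks of variable 1: 1, 4, 8, 5, 2, 7, 3, 6
Ranks of variable 2: 1, 8, 3, 5, 2, 7, 6, 4
d = r₁ − r₂: 0, -4, 5, 0, 0, 0, -3, 2
d²: 0, 16, 25, 0, 0, 0, 9, 4; Σd² = 54
ρ = 1 − 6·54/(8·63) = 1 − 324/504 = 0.357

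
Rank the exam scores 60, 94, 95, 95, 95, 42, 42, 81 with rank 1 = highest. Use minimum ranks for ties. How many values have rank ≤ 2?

Sorted (descending): 95, 95, 95, 94, 81, 60, 42, 42
The 3 values of 95 occupy positions 1–3 → each gets rank 1.
The 2 values of 42 occupy positions 7–8 → each gets rank 7.
Ranks ≤ 2: {1, 1, 1} → 3 values.

3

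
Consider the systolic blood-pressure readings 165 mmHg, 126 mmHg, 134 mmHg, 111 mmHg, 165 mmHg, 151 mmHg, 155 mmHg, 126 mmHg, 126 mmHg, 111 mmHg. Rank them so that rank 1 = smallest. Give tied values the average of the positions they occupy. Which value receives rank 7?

151

Sorted (ascending): 111, 111, 126, 126, 126, 134, 151, 155, 165, 165
The 2 values of 111 occupy positions 1–2 → average rank (1+2)/2 = 1.5.
The 3 values of 126 occupy positions 3–5 → average rank 4.
The 2 values of 165 occupy positions 9–10 → average rank (9+10)/2 = 9.5.
Rank 7 → value 151.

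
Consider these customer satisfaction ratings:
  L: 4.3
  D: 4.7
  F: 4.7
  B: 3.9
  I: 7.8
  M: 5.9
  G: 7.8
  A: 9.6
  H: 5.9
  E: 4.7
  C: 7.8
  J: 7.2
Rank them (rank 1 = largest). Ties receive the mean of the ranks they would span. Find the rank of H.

Sorted (descending): 9.6, 7.8, 7.8, 7.8, 7.2, 5.9, 5.9, 4.7, 4.7, 4.7, 4.3, 3.9
The 3 values of 7.8 occupy positions 2–4 → average rank 3.
The 2 values of 5.9 occupy positions 6–7 → average rank (6+7)/2 = 6.5.
The 3 values of 4.7 occupy positions 8–10 → average rank 9.
H has value 5.9 → rank 6.5.

6.5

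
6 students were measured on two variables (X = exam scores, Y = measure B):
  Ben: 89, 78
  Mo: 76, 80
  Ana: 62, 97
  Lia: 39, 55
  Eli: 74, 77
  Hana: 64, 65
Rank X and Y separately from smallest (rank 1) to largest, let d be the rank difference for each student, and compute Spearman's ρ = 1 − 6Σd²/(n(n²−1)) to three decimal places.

0.371

Ranks of variable 1: 6, 5, 2, 1, 4, 3
Ranks of variable 2: 4, 5, 6, 1, 3, 2
d = r₁ − r₂: 2, 0, -4, 0, 1, 1
d²: 4, 0, 16, 0, 1, 1; Σd² = 22
ρ = 1 − 6·22/(6·35) = 1 − 132/210 = 0.371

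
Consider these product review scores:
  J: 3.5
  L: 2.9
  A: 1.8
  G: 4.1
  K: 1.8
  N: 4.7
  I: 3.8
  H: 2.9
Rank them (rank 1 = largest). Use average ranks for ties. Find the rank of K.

7.5

Sorted (descending): 4.7, 4.1, 3.8, 3.5, 2.9, 2.9, 1.8, 1.8
The 2 values of 2.9 occupy positions 5–6 → average rank (5+6)/2 = 5.5.
The 2 values of 1.8 occupy positions 7–8 → average rank (7+8)/2 = 7.5.
K has value 1.8 → rank 7.5.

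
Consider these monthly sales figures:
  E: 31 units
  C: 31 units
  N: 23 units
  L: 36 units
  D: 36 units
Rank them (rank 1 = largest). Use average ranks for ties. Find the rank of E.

Sorted (descending): 36, 36, 31, 31, 23
The 2 values of 36 occupy positions 1–2 → average rank (1+2)/2 = 1.5.
The 2 values of 31 occupy positions 3–4 → average rank (3+4)/2 = 3.5.
E has value 31 units → rank 3.5.

3.5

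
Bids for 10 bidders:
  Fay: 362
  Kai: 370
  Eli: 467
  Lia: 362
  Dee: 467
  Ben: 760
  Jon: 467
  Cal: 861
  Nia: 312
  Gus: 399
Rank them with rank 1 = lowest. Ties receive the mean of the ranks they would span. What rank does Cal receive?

Sorted (ascending): 312, 362, 362, 370, 399, 467, 467, 467, 760, 861
The 2 values of 362 occupy positions 2–3 → average rank (2+3)/2 = 2.5.
The 3 values of 467 occupy positions 6–8 → average rank 7.
Cal has value 861 → rank 10.

10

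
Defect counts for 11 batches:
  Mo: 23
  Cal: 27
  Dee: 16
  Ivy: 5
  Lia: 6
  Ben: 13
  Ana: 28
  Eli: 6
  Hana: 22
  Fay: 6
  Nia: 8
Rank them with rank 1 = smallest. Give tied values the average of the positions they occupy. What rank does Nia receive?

5

Sorted (ascending): 5, 6, 6, 6, 8, 13, 16, 22, 23, 27, 28
The 3 values of 6 occupy positions 2–4 → average rank 3.
Nia has value 8 → rank 5.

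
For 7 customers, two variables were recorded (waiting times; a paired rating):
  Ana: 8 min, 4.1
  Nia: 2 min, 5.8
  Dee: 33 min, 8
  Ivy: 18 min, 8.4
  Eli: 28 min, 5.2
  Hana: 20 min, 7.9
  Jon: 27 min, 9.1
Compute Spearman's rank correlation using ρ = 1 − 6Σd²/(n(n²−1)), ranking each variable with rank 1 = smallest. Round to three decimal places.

0.321

Ranks of variable 1: 2, 1, 7, 3, 6, 4, 5
Ranks of variable 2: 1, 3, 5, 6, 2, 4, 7
d = r₁ − r₂: 1, -2, 2, -3, 4, 0, -2
d²: 1, 4, 4, 9, 16, 0, 4; Σd² = 38
ρ = 1 − 6·38/(7·48) = 1 − 228/336 = 0.321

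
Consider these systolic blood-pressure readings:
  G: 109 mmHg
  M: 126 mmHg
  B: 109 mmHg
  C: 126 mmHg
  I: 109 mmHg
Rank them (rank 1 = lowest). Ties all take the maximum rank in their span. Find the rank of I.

3

Sorted (ascending): 109, 109, 109, 126, 126
The 3 values of 109 occupy positions 1–3 → each gets rank 3.
The 2 values of 126 occupy positions 4–5 → each gets rank 5.
I has value 109 mmHg → rank 3.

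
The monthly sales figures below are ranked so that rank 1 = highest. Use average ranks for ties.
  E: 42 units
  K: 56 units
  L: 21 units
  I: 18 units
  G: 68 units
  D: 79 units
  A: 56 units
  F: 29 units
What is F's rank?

Sorted (descending): 79, 68, 56, 56, 42, 29, 21, 18
The 2 values of 56 occupy positions 3–4 → average rank (3+4)/2 = 3.5.
F has value 29 units → rank 6.

6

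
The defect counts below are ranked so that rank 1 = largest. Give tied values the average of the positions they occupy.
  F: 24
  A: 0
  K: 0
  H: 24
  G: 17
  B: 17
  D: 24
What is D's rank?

Sorted (descending): 24, 24, 24, 17, 17, 0, 0
The 3 values of 24 occupy positions 1–3 → average rank 2.
The 2 values of 17 occupy positions 4–5 → average rank (4+5)/2 = 4.5.
The 2 values of 0 occupy positions 6–7 → average rank (6+7)/2 = 6.5.
D has value 24 → rank 2.

2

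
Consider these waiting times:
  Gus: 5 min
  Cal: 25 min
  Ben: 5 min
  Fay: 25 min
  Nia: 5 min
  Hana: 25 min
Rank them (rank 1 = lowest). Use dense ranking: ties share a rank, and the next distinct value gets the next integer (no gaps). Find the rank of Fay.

Sorted (ascending): 5, 5, 5, 25, 25, 25
The 3 values of 5 share dense rank 1.
The 3 values of 25 share dense rank 2.
Fay has value 25 min → rank 2.

2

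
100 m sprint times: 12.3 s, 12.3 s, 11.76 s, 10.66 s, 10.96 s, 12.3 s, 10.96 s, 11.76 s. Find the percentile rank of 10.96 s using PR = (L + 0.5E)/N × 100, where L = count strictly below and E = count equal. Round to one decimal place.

N = 8.
Strictly below 10.96: 1. Equal to 10.96: 2.
PR = (1 + 0.5·2)/8 × 100 = 25.0

25.0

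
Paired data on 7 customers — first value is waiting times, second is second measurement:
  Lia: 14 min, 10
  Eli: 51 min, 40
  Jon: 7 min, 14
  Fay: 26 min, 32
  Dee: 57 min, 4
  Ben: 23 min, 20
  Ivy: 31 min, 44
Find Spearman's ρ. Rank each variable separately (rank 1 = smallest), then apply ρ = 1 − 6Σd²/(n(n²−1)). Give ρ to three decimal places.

Ranks of variable 1: 2, 6, 1, 4, 7, 3, 5
Ranks of variable 2: 2, 6, 3, 5, 1, 4, 7
d = r₁ − r₂: 0, 0, -2, -1, 6, -1, -2
d²: 0, 0, 4, 1, 36, 1, 4; Σd² = 46
ρ = 1 − 6·46/(7·48) = 1 − 276/336 = 0.179

0.179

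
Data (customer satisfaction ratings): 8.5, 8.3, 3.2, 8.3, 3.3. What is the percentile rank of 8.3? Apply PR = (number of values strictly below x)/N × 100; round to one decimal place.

40.0

N = 5.
Strictly below 8.3: 2. Equal to 8.3: 2.
PR = 2/5 × 100 = 40.0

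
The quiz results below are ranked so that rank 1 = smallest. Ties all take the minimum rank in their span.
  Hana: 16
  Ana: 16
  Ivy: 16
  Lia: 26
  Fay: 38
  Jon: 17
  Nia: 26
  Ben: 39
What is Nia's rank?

5

Sorted (ascending): 16, 16, 16, 17, 26, 26, 38, 39
The 3 values of 16 occupy positions 1–3 → each gets rank 1.
The 2 values of 26 occupy positions 5–6 → each gets rank 5.
Nia has value 26 → rank 5.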